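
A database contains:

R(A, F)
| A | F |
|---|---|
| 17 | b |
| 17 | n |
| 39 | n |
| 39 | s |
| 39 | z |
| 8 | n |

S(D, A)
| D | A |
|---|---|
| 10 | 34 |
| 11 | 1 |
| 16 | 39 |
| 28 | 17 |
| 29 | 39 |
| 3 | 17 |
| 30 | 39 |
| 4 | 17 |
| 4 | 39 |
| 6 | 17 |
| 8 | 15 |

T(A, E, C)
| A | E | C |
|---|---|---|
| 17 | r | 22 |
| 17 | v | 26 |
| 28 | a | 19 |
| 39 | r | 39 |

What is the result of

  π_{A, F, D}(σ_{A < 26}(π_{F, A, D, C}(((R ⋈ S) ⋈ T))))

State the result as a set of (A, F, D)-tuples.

R ⋈ S (natural join on A): {(17, b, 28), (17, b, 3), (17, b, 4), (17, b, 6), (17, n, 28), (17, n, 3), (17, n, 4), (17, n, 6), (39, n, 16), (39, n, 29), (39, n, 30), (39, n, 4), (39, s, 16), (39, s, 29), (39, s, 30), (39, s, 4), (39, z, 16), (39, z, 29), (39, z, 30), (39, z, 4)}
(R ⋈ S) ⋈ T (natural join on A): {(17, b, 28, r, 22), (17, b, 28, v, 26), (17, b, 3, r, 22), (17, b, 3, v, 26), (17, b, 4, r, 22), (17, b, 4, v, 26), (17, b, 6, r, 22), (17, b, 6, v, 26), (17, n, 28, r, 22), (17, n, 28, v, 26), (17, n, 3, r, 22), (17, n, 3, v, 26), (17, n, 4, r, 22), (17, n, 4, v, 26), (17, n, 6, r, 22), (17, n, 6, v, 26), (39, n, 16, r, 39), (39, n, 29, r, 39), (39, n, 30, r, 39), (39, n, 4, r, 39), (39, s, 16, r, 39), (39, s, 29, r, 39), (39, s, 30, r, 39), (39, s, 4, r, 39), (39, z, 16, r, 39), (39, z, 29, r, 39), (39, z, 30, r, 39), (39, z, 4, r, 39)}
Projecting to F, A, D, C: {(b, 17, 28, 22), (b, 17, 28, 26), (b, 17, 3, 22), (b, 17, 3, 26), (b, 17, 4, 22), (b, 17, 4, 26), (b, 17, 6, 22), (b, 17, 6, 26), (n, 17, 28, 22), (n, 17, 28, 26), (n, 17, 3, 22), (n, 17, 3, 26), (n, 17, 4, 22), (n, 17, 4, 26), (n, 17, 6, 22), (n, 17, 6, 26), (n, 39, 16, 39), (n, 39, 29, 39), (n, 39, 30, 39), (n, 39, 4, 39), (s, 39, 16, 39), (s, 39, 29, 39), (s, 39, 30, 39), (s, 39, 4, 39), (z, 39, 16, 39), (z, 39, 29, 39), (z, 39, 30, 39), (z, 39, 4, 39)}
Apply σ_{A < 26}; surviving tuples: {(b, 17, 28, 22), (b, 17, 28, 26), (b, 17, 3, 22), (b, 17, 3, 26), (b, 17, 4, 22), (b, 17, 4, 26), (b, 17, 6, 22), (b, 17, 6, 26), (n, 17, 28, 22), (n, 17, 28, 26), (n, 17, 3, 22), (n, 17, 3, 26), (n, 17, 4, 22), (n, 17, 4, 26), (n, 17, 6, 22), (n, 17, 6, 26)}
Projecting to A, F, D (8 duplicate(s) eliminated): {(17, b, 28), (17, b, 3), (17, b, 4), (17, b, 6), (17, n, 28), (17, n, 3), (17, n, 4), (17, n, 6)}

{(17, b, 28), (17, b, 3), (17, b, 4), (17, b, 6), (17, n, 28), (17, n, 3), (17, n, 4), (17, n, 6)}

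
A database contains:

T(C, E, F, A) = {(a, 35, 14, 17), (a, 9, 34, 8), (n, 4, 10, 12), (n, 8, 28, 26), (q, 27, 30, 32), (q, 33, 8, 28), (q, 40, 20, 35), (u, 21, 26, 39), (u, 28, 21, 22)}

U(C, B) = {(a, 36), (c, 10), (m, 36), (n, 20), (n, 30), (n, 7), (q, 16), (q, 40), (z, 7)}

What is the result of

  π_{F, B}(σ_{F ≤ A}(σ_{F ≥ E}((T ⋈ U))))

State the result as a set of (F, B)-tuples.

{(10, 20), (10, 30), (10, 7), (30, 16), (30, 40)}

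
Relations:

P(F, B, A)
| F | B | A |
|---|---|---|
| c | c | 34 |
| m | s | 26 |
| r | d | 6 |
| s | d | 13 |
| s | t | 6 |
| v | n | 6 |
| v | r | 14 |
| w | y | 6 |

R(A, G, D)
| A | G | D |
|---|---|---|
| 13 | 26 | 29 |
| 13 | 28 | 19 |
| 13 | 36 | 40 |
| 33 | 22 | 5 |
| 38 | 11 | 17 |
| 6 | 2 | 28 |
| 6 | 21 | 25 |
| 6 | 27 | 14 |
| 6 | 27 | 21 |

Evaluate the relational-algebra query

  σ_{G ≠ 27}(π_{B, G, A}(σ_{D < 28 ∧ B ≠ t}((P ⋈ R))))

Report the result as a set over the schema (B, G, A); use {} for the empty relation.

{(d, 21, 6), (d, 28, 13), (n, 21, 6), (y, 21, 6)}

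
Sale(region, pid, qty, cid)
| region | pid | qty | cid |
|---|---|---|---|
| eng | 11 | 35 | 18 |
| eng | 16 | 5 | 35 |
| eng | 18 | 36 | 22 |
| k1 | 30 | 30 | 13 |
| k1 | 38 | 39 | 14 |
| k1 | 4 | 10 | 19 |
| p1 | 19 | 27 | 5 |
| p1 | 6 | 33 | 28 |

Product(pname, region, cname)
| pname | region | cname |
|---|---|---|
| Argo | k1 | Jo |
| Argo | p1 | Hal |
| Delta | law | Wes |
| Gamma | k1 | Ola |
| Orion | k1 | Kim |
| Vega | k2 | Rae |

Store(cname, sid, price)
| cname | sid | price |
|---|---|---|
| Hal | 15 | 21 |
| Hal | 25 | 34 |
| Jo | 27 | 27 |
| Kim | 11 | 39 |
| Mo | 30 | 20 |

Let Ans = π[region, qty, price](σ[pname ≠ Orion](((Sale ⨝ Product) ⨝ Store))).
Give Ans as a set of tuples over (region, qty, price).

{(k1, 10, 27), (k1, 30, 27), (k1, 39, 27), (p1, 27, 21), (p1, 27, 34), (p1, 33, 21), (p1, 33, 34)}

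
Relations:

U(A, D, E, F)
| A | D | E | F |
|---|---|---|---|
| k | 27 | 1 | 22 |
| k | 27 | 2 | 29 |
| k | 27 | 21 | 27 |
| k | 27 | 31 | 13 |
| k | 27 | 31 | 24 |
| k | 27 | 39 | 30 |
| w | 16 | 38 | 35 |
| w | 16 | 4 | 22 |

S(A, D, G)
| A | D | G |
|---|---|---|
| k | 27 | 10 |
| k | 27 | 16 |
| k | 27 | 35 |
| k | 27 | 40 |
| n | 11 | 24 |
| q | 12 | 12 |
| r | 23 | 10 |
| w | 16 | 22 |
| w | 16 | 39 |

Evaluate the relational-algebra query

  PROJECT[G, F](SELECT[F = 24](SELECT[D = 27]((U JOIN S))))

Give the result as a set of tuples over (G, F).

{(10, 24), (16, 24), (35, 24), (40, 24)}

Natural join on A, D: {(k, 27, 1, 22, 10), (k, 27, 1, 22, 16), (k, 27, 1, 22, 35), (k, 27, 1, 22, 40), (k, 27, 2, 29, 10), (k, 27, 2, 29, 16), (k, 27, 2, 29, 35), (k, 27, 2, 29, 40), (k, 27, 21, 27, 10), (k, 27, 21, 27, 16), (k, 27, 21, 27, 35), (k, 27, 21, 27, 40), (k, 27, 31, 13, 10), (k, 27, 31, 13, 16), (k, 27, 31, 13, 35), (k, 27, 31, 13, 40), (k, 27, 31, 24, 10), (k, 27, 31, 24, 16), (k, 27, 31, 24, 35), (k, 27, 31, 24, 40), (k, 27, 39, 30, 10), (k, 27, 39, 30, 16), (k, 27, 39, 30, 35), (k, 27, 39, 30, 40), (w, 16, 38, 35, 22), (w, 16, 38, 35, 39), (w, 16, 4, 22, 22), (w, 16, 4, 22, 39)}
Apply σ_{D = 27}; surviving tuples: {(k, 27, 1, 22, 10), (k, 27, 1, 22, 16), (k, 27, 1, 22, 35), (k, 27, 1, 22, 40), (k, 27, 2, 29, 10), (k, 27, 2, 29, 16), (k, 27, 2, 29, 35), (k, 27, 2, 29, 40), (k, 27, 21, 27, 10), (k, 27, 21, 27, 16), (k, 27, 21, 27, 35), (k, 27, 21, 27, 40), (k, 27, 31, 13, 10), (k, 27, 31, 13, 16), (k, 27, 31, 13, 35), (k, 27, 31, 13, 40), (k, 27, 31, 24, 10), (k, 27, 31, 24, 16), (k, 27, 31, 24, 35), (k, 27, 31, 24, 40), (k, 27, 39, 30, 10), (k, 27, 39, 30, 16), (k, 27, 39, 30, 35), (k, 27, 39, 30, 40)}
Apply σ_{F = 24}; surviving tuples: {(k, 27, 31, 24, 10), (k, 27, 31, 24, 16), (k, 27, 31, 24, 35), (k, 27, 31, 24, 40)}
Keep only column(s) G, F: {(10, 24), (16, 24), (35, 24), (40, 24)}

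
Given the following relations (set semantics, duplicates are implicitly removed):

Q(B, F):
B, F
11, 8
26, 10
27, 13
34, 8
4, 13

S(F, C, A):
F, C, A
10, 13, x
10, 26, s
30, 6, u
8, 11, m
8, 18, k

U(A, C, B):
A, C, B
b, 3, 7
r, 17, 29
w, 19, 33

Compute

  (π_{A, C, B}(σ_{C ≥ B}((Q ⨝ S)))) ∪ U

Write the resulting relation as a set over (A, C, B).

Natural join on F: {(11, 8, 11, m), (11, 8, 18, k), (26, 10, 13, x), (26, 10, 26, s), (34, 8, 11, m), (34, 8, 18, k)}
σ[C ≥ B]: keep tuples satisfying C ≥ B → {(11, 8, 11, m), (11, 8, 18, k), (26, 10, 26, s)}
Keep only column(s) A, C, B: {(k, 18, 11), (m, 11, 11), (s, 26, 26)}
Taking the union: {(b, 3, 7), (k, 18, 11), (m, 11, 11), (r, 17, 29), (s, 26, 26), (w, 19, 33)}

{(b, 3, 7), (k, 18, 11), (m, 11, 11), (r, 17, 29), (s, 26, 26), (w, 19, 33)}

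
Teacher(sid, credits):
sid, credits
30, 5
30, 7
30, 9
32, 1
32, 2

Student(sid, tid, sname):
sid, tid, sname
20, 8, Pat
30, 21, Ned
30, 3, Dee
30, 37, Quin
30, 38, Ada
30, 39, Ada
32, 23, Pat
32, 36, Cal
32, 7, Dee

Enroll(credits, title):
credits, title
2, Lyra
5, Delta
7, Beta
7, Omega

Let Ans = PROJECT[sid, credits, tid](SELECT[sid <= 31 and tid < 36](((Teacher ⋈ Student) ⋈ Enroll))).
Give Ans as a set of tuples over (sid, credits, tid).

Teacher ⋈ Student (natural join on sid): {(30, 5, 21, Ned), (30, 5, 3, Dee), (30, 5, 37, Quin), (30, 5, 38, Ada), (30, 5, 39, Ada), (30, 7, 21, Ned), (30, 7, 3, Dee), (30, 7, 37, Quin), (30, 7, 38, Ada), (30, 7, 39, Ada), (30, 9, 21, Ned), (30, 9, 3, Dee), (30, 9, 37, Quin), (30, 9, 38, Ada), (30, 9, 39, Ada), (32, 1, 23, Pat), (32, 1, 36, Cal), (32, 1, 7, Dee), (32, 2, 23, Pat), (32, 2, 36, Cal), (32, 2, 7, Dee)}
(Teacher ⋈ Student) ⋈ Enroll (natural join on credits): {(30, 5, 21, Ned, Delta), (30, 5, 3, Dee, Delta), (30, 5, 37, Quin, Delta), (30, 5, 38, Ada, Delta), (30, 5, 39, Ada, Delta), (30, 7, 21, Ned, Beta), (30, 7, 21, Ned, Omega), (30, 7, 3, Dee, Beta), (30, 7, 3, Dee, Omega), (30, 7, 37, Quin, Beta), (30, 7, 37, Quin, Omega), (30, 7, 38, Ada, Beta), (30, 7, 38, Ada, Omega), (30, 7, 39, Ada, Beta), (30, 7, 39, Ada, Omega), (32, 2, 23, Pat, Lyra), (32, 2, 36, Cal, Lyra), (32, 2, 7, Dee, Lyra)}
σ[sid <= 31 and tid < 36]: keep tuples satisfying sid <= 31 and tid < 36 → {(30, 5, 21, Ned, Delta), (30, 5, 3, Dee, Delta), (30, 7, 21, Ned, Beta), (30, 7, 21, Ned, Omega), (30, 7, 3, Dee, Beta), (30, 7, 3, Dee, Omega)}
π_{sid, credits, tid} gives {(30, 5, 21), (30, 5, 3), (30, 7, 21), (30, 7, 3)} (2 duplicate(s) eliminated).

{(30, 5, 21), (30, 5, 3), (30, 7, 21), (30, 7, 3)}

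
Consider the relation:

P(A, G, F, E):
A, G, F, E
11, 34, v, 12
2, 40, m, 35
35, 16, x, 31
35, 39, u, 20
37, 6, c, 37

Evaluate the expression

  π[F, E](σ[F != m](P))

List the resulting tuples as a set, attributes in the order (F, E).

σ[F != m]: keep tuples satisfying F != m → {(11, 34, v, 12), (35, 16, x, 31), (35, 39, u, 20), (37, 6, c, 37)}
Keep only column(s) F, E: {(c, 37), (u, 20), (v, 12), (x, 31)}

{(c, 37), (u, 20), (v, 12), (x, 31)}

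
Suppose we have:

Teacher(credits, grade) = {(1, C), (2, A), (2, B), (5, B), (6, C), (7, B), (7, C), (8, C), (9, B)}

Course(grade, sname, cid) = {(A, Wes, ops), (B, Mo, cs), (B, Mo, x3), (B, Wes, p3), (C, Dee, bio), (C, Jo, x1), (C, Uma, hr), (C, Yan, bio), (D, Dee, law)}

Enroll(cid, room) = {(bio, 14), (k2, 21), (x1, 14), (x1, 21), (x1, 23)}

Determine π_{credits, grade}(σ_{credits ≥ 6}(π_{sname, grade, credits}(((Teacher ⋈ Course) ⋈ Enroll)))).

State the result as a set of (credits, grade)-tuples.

Teacher ⋈ Course (natural join on grade): {(1, C, Dee, bio), (1, C, Jo, x1), (1, C, Uma, hr), (1, C, Yan, bio), (2, A, Wes, ops), (2, B, Mo, cs), (2, B, Mo, x3), (2, B, Wes, p3), (5, B, Mo, cs), (5, B, Mo, x3), (5, B, Wes, p3), (6, C, Dee, bio), (6, C, Jo, x1), (6, C, Uma, hr), (6, C, Yan, bio), (7, B, Mo, cs), (7, B, Mo, x3), (7, B, Wes, p3), (7, C, Dee, bio), (7, C, Jo, x1), (7, C, Uma, hr), (7, C, Yan, bio), (8, C, Dee, bio), (8, C, Jo, x1), (8, C, Uma, hr), (8, C, Yan, bio), (9, B, Mo, cs), (9, B, Mo, x3), (9, B, Wes, p3)}
(Teacher ⋈ Course) ⋈ Enroll (natural join on cid): {(1, C, Dee, bio, 14), (1, C, Jo, x1, 14), (1, C, Jo, x1, 21), (1, C, Jo, x1, 23), (1, C, Yan, bio, 14), (6, C, Dee, bio, 14), (6, C, Jo, x1, 14), (6, C, Jo, x1, 21), (6, C, Jo, x1, 23), (6, C, Yan, bio, 14), (7, C, Dee, bio, 14), (7, C, Jo, x1, 14), (7, C, Jo, x1, 21), (7, C, Jo, x1, 23), (7, C, Yan, bio, 14), (8, C, Dee, bio, 14), (8, C, Jo, x1, 14), (8, C, Jo, x1, 21), (8, C, Jo, x1, 23), (8, C, Yan, bio, 14)}
π_{sname, grade, credits} gives {(Dee, C, 1), (Dee, C, 6), (Dee, C, 7), (Dee, C, 8), (Jo, C, 1), (Jo, C, 6), (Jo, C, 7), (Jo, C, 8), (Yan, C, 1), (Yan, C, 6), (Yan, C, 7), (Yan, C, 8)} (8 duplicate(s) eliminated).
Selection credits ≥ 6: {(Dee, C, 6), (Dee, C, 7), (Dee, C, 8), (Jo, C, 6), (Jo, C, 7), (Jo, C, 8), (Yan, C, 6), (Yan, C, 7), (Yan, C, 8)}
π_{credits, grade} gives {(6, C), (7, C), (8, C)} (6 duplicate(s) eliminated).

{(6, C), (7, C), (8, C)}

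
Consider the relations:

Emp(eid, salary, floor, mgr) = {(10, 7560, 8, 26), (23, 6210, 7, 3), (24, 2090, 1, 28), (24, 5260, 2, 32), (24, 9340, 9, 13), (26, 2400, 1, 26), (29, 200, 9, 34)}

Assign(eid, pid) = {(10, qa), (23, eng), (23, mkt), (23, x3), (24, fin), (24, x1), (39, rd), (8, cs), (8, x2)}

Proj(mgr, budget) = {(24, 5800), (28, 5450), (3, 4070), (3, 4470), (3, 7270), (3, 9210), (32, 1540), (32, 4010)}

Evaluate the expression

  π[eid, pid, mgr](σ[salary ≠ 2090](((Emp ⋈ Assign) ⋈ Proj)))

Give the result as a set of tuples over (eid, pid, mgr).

{(23, eng, 3), (23, mkt, 3), (23, x3, 3), (24, fin, 32), (24, x1, 32)}

Emp ⋈ Assign (natural join on eid): {(10, 7560, 8, 26, qa), (23, 6210, 7, 3, eng), (23, 6210, 7, 3, mkt), (23, 6210, 7, 3, x3), (24, 2090, 1, 28, fin), (24, 2090, 1, 28, x1), (24, 5260, 2, 32, fin), (24, 5260, 2, 32, x1), (24, 9340, 9, 13, fin), (24, 9340, 9, 13, x1)}
(Emp ⋈ Assign) ⋈ Proj (natural join on mgr): {(23, 6210, 7, 3, eng, 4070), (23, 6210, 7, 3, eng, 4470), (23, 6210, 7, 3, eng, 7270), (23, 6210, 7, 3, eng, 9210), (23, 6210, 7, 3, mkt, 4070), (23, 6210, 7, 3, mkt, 4470), (23, 6210, 7, 3, mkt, 7270), (23, 6210, 7, 3, mkt, 9210), (23, 6210, 7, 3, x3, 4070), (23, 6210, 7, 3, x3, 4470), (23, 6210, 7, 3, x3, 7270), (23, 6210, 7, 3, x3, 9210), (24, 2090, 1, 28, fin, 5450), (24, 2090, 1, 28, x1, 5450), (24, 5260, 2, 32, fin, 1540), (24, 5260, 2, 32, fin, 4010), (24, 5260, 2, 32, x1, 1540), (24, 5260, 2, 32, x1, 4010)}
Filtering on salary ≠ 2090 leaves {(23, 6210, 7, 3, eng, 4070), (23, 6210, 7, 3, eng, 4470), (23, 6210, 7, 3, eng, 7270), (23, 6210, 7, 3, eng, 9210), (23, 6210, 7, 3, mkt, 4070), (23, 6210, 7, 3, mkt, 4470), (23, 6210, 7, 3, mkt, 7270), (23, 6210, 7, 3, mkt, 9210), (23, 6210, 7, 3, x3, 4070), (23, 6210, 7, 3, x3, 4470), (23, 6210, 7, 3, x3, 7270), (23, 6210, 7, 3, x3, 9210), (24, 5260, 2, 32, fin, 1540), (24, 5260, 2, 32, fin, 4010), (24, 5260, 2, 32, x1, 1540), (24, 5260, 2, 32, x1, 4010)}.
π[eid, pid, mgr]: project onto (eid, pid, mgr) (11 duplicate(s) eliminated) → {(23, eng, 3), (23, mkt, 3), (23, x3, 3), (24, fin, 32), (24, x1, 32)}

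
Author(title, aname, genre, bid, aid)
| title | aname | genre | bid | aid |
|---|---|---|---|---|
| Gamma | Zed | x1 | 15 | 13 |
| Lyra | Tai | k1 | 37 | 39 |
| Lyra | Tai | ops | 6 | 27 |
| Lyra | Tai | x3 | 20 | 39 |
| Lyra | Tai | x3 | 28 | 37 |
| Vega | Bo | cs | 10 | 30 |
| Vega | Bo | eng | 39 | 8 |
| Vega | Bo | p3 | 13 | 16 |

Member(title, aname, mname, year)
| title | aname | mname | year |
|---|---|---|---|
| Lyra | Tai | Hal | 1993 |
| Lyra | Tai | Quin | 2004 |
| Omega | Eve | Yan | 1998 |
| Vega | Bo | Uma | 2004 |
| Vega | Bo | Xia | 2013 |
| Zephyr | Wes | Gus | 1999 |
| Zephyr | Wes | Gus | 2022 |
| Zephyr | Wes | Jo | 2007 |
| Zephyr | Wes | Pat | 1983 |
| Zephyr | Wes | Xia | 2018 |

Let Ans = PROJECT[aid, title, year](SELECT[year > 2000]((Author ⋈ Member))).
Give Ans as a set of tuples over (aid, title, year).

Author ⋈ Member (natural join on title, aname): {(Lyra, Tai, k1, 37, 39, Hal, 1993), (Lyra, Tai, k1, 37, 39, Quin, 2004), (Lyra, Tai, ops, 6, 27, Hal, 1993), (Lyra, Tai, ops, 6, 27, Quin, 2004), (Lyra, Tai, x3, 20, 39, Hal, 1993), (Lyra, Tai, x3, 20, 39, Quin, 2004), (Lyra, Tai, x3, 28, 37, Hal, 1993), (Lyra, Tai, x3, 28, 37, Quin, 2004), (Vega, Bo, cs, 10, 30, Uma, 2004), (Vega, Bo, cs, 10, 30, Xia, 2013), (Vega, Bo, eng, 39, 8, Uma, 2004), (Vega, Bo, eng, 39, 8, Xia, 2013), (Vega, Bo, p3, 13, 16, Uma, 2004), (Vega, Bo, p3, 13, 16, Xia, 2013)}
Apply σ_{year > 2000}; surviving tuples: {(Lyra, Tai, k1, 37, 39, Quin, 2004), (Lyra, Tai, ops, 6, 27, Quin, 2004), (Lyra, Tai, x3, 20, 39, Quin, 2004), (Lyra, Tai, x3, 28, 37, Quin, 2004), (Vega, Bo, cs, 10, 30, Uma, 2004), (Vega, Bo, cs, 10, 30, Xia, 2013), (Vega, Bo, eng, 39, 8, Uma, 2004), (Vega, Bo, eng, 39, 8, Xia, 2013), (Vega, Bo, p3, 13, 16, Uma, 2004), (Vega, Bo, p3, 13, 16, Xia, 2013)}
π[aid, title, year]: project onto (aid, title, year) (1 duplicate(s) eliminated) → {(16, Vega, 2004), (16, Vega, 2013), (27, Lyra, 2004), (30, Vega, 2004), (30, Vega, 2013), (37, Lyra, 2004), (39, Lyra, 2004), (8, Vega, 2004), (8, Vega, 2013)}

{(16, Vega, 2004), (16, Vega, 2013), (27, Lyra, 2004), (30, Vega, 2004), (30, Vega, 2013), (37, Lyra, 2004), (39, Lyra, 2004), (8, Vega, 2004), (8, Vega, 2013)}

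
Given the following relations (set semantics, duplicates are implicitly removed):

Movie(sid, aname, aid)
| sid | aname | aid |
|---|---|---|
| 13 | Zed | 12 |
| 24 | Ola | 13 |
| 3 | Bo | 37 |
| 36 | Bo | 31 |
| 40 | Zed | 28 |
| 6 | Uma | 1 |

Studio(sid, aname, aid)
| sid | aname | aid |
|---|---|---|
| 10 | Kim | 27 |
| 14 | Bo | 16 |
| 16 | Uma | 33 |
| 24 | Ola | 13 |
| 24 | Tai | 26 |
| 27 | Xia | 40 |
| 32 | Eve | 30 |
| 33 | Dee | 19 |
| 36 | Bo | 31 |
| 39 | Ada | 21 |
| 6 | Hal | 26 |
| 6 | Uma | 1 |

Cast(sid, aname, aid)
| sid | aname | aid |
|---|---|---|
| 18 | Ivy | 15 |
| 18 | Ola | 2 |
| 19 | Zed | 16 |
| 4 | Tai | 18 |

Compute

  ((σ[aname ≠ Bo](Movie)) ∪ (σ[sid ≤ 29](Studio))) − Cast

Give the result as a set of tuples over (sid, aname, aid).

{(10, Kim, 27), (13, Zed, 12), (14, Bo, 16), (16, Uma, 33), (24, Ola, 13), (24, Tai, 26), (27, Xia, 40), (40, Zed, 28), (6, Hal, 26), (6, Uma, 1)}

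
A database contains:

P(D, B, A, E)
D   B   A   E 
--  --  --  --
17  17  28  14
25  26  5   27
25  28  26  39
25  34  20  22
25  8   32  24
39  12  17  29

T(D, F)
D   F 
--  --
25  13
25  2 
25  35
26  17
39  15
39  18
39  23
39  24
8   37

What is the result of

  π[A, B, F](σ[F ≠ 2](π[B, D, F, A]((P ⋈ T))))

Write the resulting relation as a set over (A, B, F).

{(17, 12, 15), (17, 12, 18), (17, 12, 23), (17, 12, 24), (20, 34, 13), (20, 34, 35), (26, 28, 13), (26, 28, 35), (32, 8, 13), (32, 8, 35), (5, 26, 13), (5, 26, 35)}

Natural join on D: {(25, 26, 5, 27, 13), (25, 26, 5, 27, 2), (25, 26, 5, 27, 35), (25, 28, 26, 39, 13), (25, 28, 26, 39, 2), (25, 28, 26, 39, 35), (25, 34, 20, 22, 13), (25, 34, 20, 22, 2), (25, 34, 20, 22, 35), (25, 8, 32, 24, 13), (25, 8, 32, 24, 2), (25, 8, 32, 24, 35), (39, 12, 17, 29, 15), (39, 12, 17, 29, 18), (39, 12, 17, 29, 23), (39, 12, 17, 29, 24)}
π[B, D, F, A]: project onto (B, D, F, A) → {(12, 39, 15, 17), (12, 39, 18, 17), (12, 39, 23, 17), (12, 39, 24, 17), (26, 25, 13, 5), (26, 25, 2, 5), (26, 25, 35, 5), (28, 25, 13, 26), (28, 25, 2, 26), (28, 25, 35, 26), (34, 25, 13, 20), (34, 25, 2, 20), (34, 25, 35, 20), (8, 25, 13, 32), (8, 25, 2, 32), (8, 25, 35, 32)}
Apply σ_{F ≠ 2}; surviving tuples: {(12, 39, 15, 17), (12, 39, 18, 17), (12, 39, 23, 17), (12, 39, 24, 17), (26, 25, 13, 5), (26, 25, 35, 5), (28, 25, 13, 26), (28, 25, 35, 26), (34, 25, 13, 20), (34, 25, 35, 20), (8, 25, 13, 32), (8, 25, 35, 32)}
π[A, B, F]: project onto (A, B, F) → {(17, 12, 15), (17, 12, 18), (17, 12, 23), (17, 12, 24), (20, 34, 13), (20, 34, 35), (26, 28, 13), (26, 28, 35), (32, 8, 13), (32, 8, 35), (5, 26, 13), (5, 26, 35)}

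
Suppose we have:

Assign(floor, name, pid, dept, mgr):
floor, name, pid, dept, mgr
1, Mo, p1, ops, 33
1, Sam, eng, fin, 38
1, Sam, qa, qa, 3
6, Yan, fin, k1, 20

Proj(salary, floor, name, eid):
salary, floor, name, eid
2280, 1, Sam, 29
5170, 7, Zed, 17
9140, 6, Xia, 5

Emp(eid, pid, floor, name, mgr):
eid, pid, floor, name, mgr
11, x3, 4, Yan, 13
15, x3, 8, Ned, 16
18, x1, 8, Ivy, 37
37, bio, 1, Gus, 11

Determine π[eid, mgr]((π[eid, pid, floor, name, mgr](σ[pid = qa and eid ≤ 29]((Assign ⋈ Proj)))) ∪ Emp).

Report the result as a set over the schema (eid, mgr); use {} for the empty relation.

Natural join on floor, name: {(1, Sam, eng, fin, 38, 2280, 29), (1, Sam, qa, qa, 3, 2280, 29)}
Apply σ_{pid = qa and eid ≤ 29}; surviving tuples: {(1, Sam, qa, qa, 3, 2280, 29)}
Keep only column(s) eid, pid, floor, name, mgr: {(29, qa, 1, Sam, 3)}
Set union of the two operands is {(11, x3, 4, Yan, 13), (15, x3, 8, Ned, 16), (18, x1, 8, Ivy, 37), (29, qa, 1, Sam, 3), (37, bio, 1, Gus, 11)}.
Keep only column(s) eid, mgr: {(11, 13), (15, 16), (18, 37), (29, 3), (37, 11)}

{(11, 13), (15, 16), (18, 37), (29, 3), (37, 11)}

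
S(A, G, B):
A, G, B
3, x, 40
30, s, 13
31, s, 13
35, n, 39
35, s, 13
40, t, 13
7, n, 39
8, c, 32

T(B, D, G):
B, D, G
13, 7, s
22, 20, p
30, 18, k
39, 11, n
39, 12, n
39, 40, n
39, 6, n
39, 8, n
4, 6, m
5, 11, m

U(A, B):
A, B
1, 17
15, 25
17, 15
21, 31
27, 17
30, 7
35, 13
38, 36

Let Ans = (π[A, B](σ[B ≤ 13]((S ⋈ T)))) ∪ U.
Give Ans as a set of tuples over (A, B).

Joining S and T on G, B yields {(30, s, 13, 7), (31, s, 13, 7), (35, n, 39, 11), (35, n, 39, 12), (35, n, 39, 40), (35, n, 39, 6), (35, n, 39, 8), (35, s, 13, 7), (7, n, 39, 11), (7, n, 39, 12), (7, n, 39, 40), (7, n, 39, 6), (7, n, 39, 8)}.
Filtering on B ≤ 13 leaves {(30, s, 13, 7), (31, s, 13, 7), (35, s, 13, 7)}.
π[A, B]: project onto (A, B) → {(30, 13), (31, 13), (35, 13)}
Union: {(30, 13), (31, 13), (35, 13)} with {(1, 17), (15, 25), (17, 15), (21, 31), (27, 17), (30, 7), (35, 13), (38, 36)} → {(1, 17), (15, 25), (17, 15), (21, 31), (27, 17), (30, 13), (30, 7), (31, 13), (35, 13), (38, 36)}

{(1, 17), (15, 25), (17, 15), (21, 31), (27, 17), (30, 13), (30, 7), (31, 13), (35, 13), (38, 36)}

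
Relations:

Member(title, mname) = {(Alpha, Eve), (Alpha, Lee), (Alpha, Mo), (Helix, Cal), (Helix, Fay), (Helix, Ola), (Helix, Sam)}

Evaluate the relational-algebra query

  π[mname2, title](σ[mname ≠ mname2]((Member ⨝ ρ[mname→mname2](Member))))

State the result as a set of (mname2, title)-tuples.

{(Cal, Helix), (Eve, Alpha), (Fay, Helix), (Lee, Alpha), (Mo, Alpha), (Ola, Helix), (Sam, Helix)}

ρ[mname→mname2]: schema becomes (title, mname2); tuples unchanged.
Natural join on title: {(Alpha, Eve, Eve), (Alpha, Eve, Lee), (Alpha, Eve, Mo), (Alpha, Lee, Eve), (Alpha, Lee, Lee), (Alpha, Lee, Mo), (Alpha, Mo, Eve), (Alpha, Mo, Lee), (Alpha, Mo, Mo), (Helix, Cal, Cal), (Helix, Cal, Fay), (Helix, Cal, Ola), (Helix, Cal, Sam), (Helix, Fay, Cal), (Helix, Fay, Fay), (Helix, Fay, Ola), (Helix, Fay, Sam), (Helix, Ola, Cal), (Helix, Ola, Fay), (Helix, Ola, Ola), (Helix, Ola, Sam), (Helix, Sam, Cal), (Helix, Sam, Fay), (Helix, Sam, Ola), (Helix, Sam, Sam)}
Filtering on mname ≠ mname2 leaves {(Alpha, Eve, Lee), (Alpha, Eve, Mo), (Alpha, Lee, Eve), (Alpha, Lee, Mo), (Alpha, Mo, Eve), (Alpha, Mo, Lee), (Helix, Cal, Fay), (Helix, Cal, Ola), (Helix, Cal, Sam), (Helix, Fay, Cal), (Helix, Fay, Ola), (Helix, Fay, Sam), (Helix, Ola, Cal), (Helix, Ola, Fay), (Helix, Ola, Sam), (Helix, Sam, Cal), (Helix, Sam, Fay), (Helix, Sam, Ola)}.
Projecting to mname2, title (11 duplicate(s) eliminated): {(Cal, Helix), (Eve, Alpha), (Fay, Helix), (Lee, Alpha), (Mo, Alpha), (Ola, Helix), (Sam, Helix)}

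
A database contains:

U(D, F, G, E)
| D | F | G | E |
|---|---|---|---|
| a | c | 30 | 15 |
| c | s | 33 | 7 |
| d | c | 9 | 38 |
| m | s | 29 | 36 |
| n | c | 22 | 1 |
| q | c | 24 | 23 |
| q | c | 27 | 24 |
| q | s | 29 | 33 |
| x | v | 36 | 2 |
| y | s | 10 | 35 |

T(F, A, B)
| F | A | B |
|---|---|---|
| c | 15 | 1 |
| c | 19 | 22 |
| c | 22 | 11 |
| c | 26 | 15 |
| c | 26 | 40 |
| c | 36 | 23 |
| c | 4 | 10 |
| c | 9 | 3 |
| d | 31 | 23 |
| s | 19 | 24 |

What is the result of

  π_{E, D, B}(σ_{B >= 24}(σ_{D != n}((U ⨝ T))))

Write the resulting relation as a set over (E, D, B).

U ⋈ T (natural join on F): {(a, c, 30, 15, 15, 1), (a, c, 30, 15, 19, 22), (a, c, 30, 15, 22, 11), (a, c, 30, 15, 26, 15), (a, c, 30, 15, 26, 40), (a, c, 30, 15, 36, 23), (a, c, 30, 15, 4, 10), (a, c, 30, 15, 9, 3), (c, s, 33, 7, 19, 24), (d, c, 9, 38, 15, 1), (d, c, 9, 38, 19, 22), (d, c, 9, 38, 22, 11), (d, c, 9, 38, 26, 15), (d, c, 9, 38, 26, 40), (d, c, 9, 38, 36, 23), (d, c, 9, 38, 4, 10), (d, c, 9, 38, 9, 3), (m, s, 29, 36, 19, 24), (n, c, 22, 1, 15, 1), (n, c, 22, 1, 19, 22), (n, c, 22, 1, 22, 11), (n, c, 22, 1, 26, 15), (n, c, 22, 1, 26, 40), (n, c, 22, 1, 36, 23), (n, c, 22, 1, 4, 10), (n, c, 22, 1, 9, 3), (q, c, 24, 23, 15, 1), (q, c, 24, 23, 19, 22), (q, c, 24, 23, 22, 11), (q, c, 24, 23, 26, 15), (q, c, 24, 23, 26, 40), (q, c, 24, 23, 36, 23), (q, c, 24, 23, 4, 10), (q, c, 24, 23, 9, 3), (q, c, 27, 24, 15, 1), (q, c, 27, 24, 19, 22), (q, c, 27, 24, 22, 11), (q, c, 27, 24, 26, 15), (q, c, 27, 24, 26, 40), (q, c, 27, 24, 36, 23), (q, c, 27, 24, 4, 10), (q, c, 27, 24, 9, 3), (q, s, 29, 33, 19, 24), (y, s, 10, 35, 19, 24)}
Selection D != n: {(a, c, 30, 15, 15, 1), (a, c, 30, 15, 19, 22), (a, c, 30, 15, 22, 11), (a, c, 30, 15, 26, 15), (a, c, 30, 15, 26, 40), (a, c, 30, 15, 36, 23), (a, c, 30, 15, 4, 10), (a, c, 30, 15, 9, 3), (c, s, 33, 7, 19, 24), (d, c, 9, 38, 15, 1), (d, c, 9, 38, 19, 22), (d, c, 9, 38, 22, 11), (d, c, 9, 38, 26, 15), (d, c, 9, 38, 26, 40), (d, c, 9, 38, 36, 23), (d, c, 9, 38, 4, 10), (d, c, 9, 38, 9, 3), (m, s, 29, 36, 19, 24), (q, c, 24, 23, 15, 1), (q, c, 24, 23, 19, 22), (q, c, 24, 23, 22, 11), (q, c, 24, 23, 26, 15), (q, c, 24, 23, 26, 40), (q, c, 24, 23, 36, 23), (q, c, 24, 23, 4, 10), (q, c, 24, 23, 9, 3), (q, c, 27, 24, 15, 1), (q, c, 27, 24, 19, 22), (q, c, 27, 24, 22, 11), (q, c, 27, 24, 26, 15), (q, c, 27, 24, 26, 40), (q, c, 27, 24, 36, 23), (q, c, 27, 24, 4, 10), (q, c, 27, 24, 9, 3), (q, s, 29, 33, 19, 24), (y, s, 10, 35, 19, 24)}
Selection B >= 24: {(a, c, 30, 15, 26, 40), (c, s, 33, 7, 19, 24), (d, c, 9, 38, 26, 40), (m, s, 29, 36, 19, 24), (q, c, 24, 23, 26, 40), (q, c, 27, 24, 26, 40), (q, s, 29, 33, 19, 24), (y, s, 10, 35, 19, 24)}
Keep only column(s) E, D, B: {(15, a, 40), (23, q, 40), (24, q, 40), (33, q, 24), (35, y, 24), (36, m, 24), (38, d, 40), (7, c, 24)}

{(15, a, 40), (23, q, 40), (24, q, 40), (33, q, 24), (35, y, 24), (36, m, 24), (38, d, 40), (7, c, 24)}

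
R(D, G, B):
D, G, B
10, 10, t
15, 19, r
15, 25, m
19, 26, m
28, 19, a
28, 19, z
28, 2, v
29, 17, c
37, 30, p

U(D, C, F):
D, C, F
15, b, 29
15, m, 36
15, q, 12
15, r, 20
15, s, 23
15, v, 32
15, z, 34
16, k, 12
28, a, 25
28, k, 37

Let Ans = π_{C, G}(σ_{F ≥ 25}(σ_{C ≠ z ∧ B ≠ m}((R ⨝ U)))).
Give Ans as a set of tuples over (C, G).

{(a, 19), (a, 2), (b, 19), (k, 19), (k, 2), (m, 19), (v, 19)}

Joining R and U on D yields {(15, 19, r, b, 29), (15, 19, r, m, 36), (15, 19, r, q, 12), (15, 19, r, r, 20), (15, 19, r, s, 23), (15, 19, r, v, 32), (15, 19, r, z, 34), (15, 25, m, b, 29), (15, 25, m, m, 36), (15, 25, m, q, 12), (15, 25, m, r, 20), (15, 25, m, s, 23), (15, 25, m, v, 32), (15, 25, m, z, 34), (28, 19, a, a, 25), (28, 19, a, k, 37), (28, 19, z, a, 25), (28, 19, z, k, 37), (28, 2, v, a, 25), (28, 2, v, k, 37)}.
Selection C ≠ z ∧ B ≠ m: {(15, 19, r, b, 29), (15, 19, r, m, 36), (15, 19, r, q, 12), (15, 19, r, r, 20), (15, 19, r, s, 23), (15, 19, r, v, 32), (28, 19, a, a, 25), (28, 19, a, k, 37), (28, 19, z, a, 25), (28, 19, z, k, 37), (28, 2, v, a, 25), (28, 2, v, k, 37)}
Selection F ≥ 25: {(15, 19, r, b, 29), (15, 19, r, m, 36), (15, 19, r, v, 32), (28, 19, a, a, 25), (28, 19, a, k, 37), (28, 19, z, a, 25), (28, 19, z, k, 37), (28, 2, v, a, 25), (28, 2, v, k, 37)}
π_{C, G} gives {(a, 19), (a, 2), (b, 19), (k, 19), (k, 2), (m, 19), (v, 19)} (2 duplicate(s) eliminated).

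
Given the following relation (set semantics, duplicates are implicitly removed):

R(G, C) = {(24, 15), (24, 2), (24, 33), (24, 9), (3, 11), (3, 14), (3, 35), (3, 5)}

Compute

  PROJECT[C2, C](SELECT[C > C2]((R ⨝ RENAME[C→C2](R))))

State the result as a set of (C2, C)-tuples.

{(11, 14), (11, 35), (14, 35), (15, 33), (2, 15), (2, 33), (2, 9), (5, 11), (5, 14), (5, 35), (9, 15), (9, 33)}

ρ[C→C2]: schema becomes (G, C2); tuples unchanged.
Joining R and RENAME[C→C2](R) on G yields {(24, 15, 15), (24, 15, 2), (24, 15, 33), (24, 15, 9), (24, 2, 15), (24, 2, 2), (24, 2, 33), (24, 2, 9), (24, 33, 15), (24, 33, 2), (24, 33, 33), (24, 33, 9), (24, 9, 15), (24, 9, 2), (24, 9, 33), (24, 9, 9), (3, 11, 11), (3, 11, 14), (3, 11, 35), (3, 11, 5), (3, 14, 11), (3, 14, 14), (3, 14, 35), (3, 14, 5), (3, 35, 11), (3, 35, 14), (3, 35, 35), (3, 35, 5), (3, 5, 11), (3, 5, 14), (3, 5, 35), (3, 5, 5)}.
σ[C > C2]: keep tuples satisfying C > C2 → {(24, 15, 2), (24, 15, 9), (24, 33, 15), (24, 33, 2), (24, 33, 9), (24, 9, 2), (3, 11, 5), (3, 14, 11), (3, 14, 5), (3, 35, 11), (3, 35, 14), (3, 35, 5)}
π[C2, C]: project onto (C2, C) → {(11, 14), (11, 35), (14, 35), (15, 33), (2, 15), (2, 33), (2, 9), (5, 11), (5, 14), (5, 35), (9, 15), (9, 33)}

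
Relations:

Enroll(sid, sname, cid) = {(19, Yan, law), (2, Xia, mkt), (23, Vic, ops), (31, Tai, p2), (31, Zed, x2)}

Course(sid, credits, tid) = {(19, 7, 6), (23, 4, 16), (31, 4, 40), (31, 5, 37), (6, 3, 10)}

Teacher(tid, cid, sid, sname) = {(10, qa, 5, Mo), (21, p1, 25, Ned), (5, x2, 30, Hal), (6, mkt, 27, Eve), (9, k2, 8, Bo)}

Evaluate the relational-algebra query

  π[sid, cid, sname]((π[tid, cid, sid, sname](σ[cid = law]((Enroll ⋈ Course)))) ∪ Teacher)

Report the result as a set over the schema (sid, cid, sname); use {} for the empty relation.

Enroll ⋈ Course (natural join on sid): {(19, Yan, law, 7, 6), (23, Vic, ops, 4, 16), (31, Tai, p2, 4, 40), (31, Tai, p2, 5, 37), (31, Zed, x2, 4, 40), (31, Zed, x2, 5, 37)}
Apply σ_{cid = law}; surviving tuples: {(19, Yan, law, 7, 6)}
Keep only column(s) tid, cid, sid, sname: {(6, law, 19, Yan)}
Set union of the two operands is {(10, qa, 5, Mo), (21, p1, 25, Ned), (5, x2, 30, Hal), (6, law, 19, Yan), (6, mkt, 27, Eve), (9, k2, 8, Bo)}.
Keep only column(s) sid, cid, sname: {(19, law, Yan), (25, p1, Ned), (27, mkt, Eve), (30, x2, Hal), (5, qa, Mo), (8, k2, Bo)}

{(19, law, Yan), (25, p1, Ned), (27, mkt, Eve), (30, x2, Hal), (5, qa, Mo), (8, k2, Bo)}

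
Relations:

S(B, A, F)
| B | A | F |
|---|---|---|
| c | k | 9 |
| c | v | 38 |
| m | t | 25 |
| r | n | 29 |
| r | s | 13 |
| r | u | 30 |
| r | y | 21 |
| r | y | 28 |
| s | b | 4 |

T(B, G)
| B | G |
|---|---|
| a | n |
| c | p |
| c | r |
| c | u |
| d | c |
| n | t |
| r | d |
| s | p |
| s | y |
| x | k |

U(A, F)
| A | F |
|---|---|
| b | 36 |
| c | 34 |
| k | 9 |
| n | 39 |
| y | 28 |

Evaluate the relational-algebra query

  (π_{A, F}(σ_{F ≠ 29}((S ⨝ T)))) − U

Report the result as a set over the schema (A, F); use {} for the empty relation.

{(b, 4), (s, 13), (u, 30), (v, 38), (y, 21)}

Natural join on B: {(c, k, 9, p), (c, k, 9, r), (c, k, 9, u), (c, v, 38, p), (c, v, 38, r), (c, v, 38, u), (r, n, 29, d), (r, s, 13, d), (r, u, 30, d), (r, y, 21, d), (r, y, 28, d), (s, b, 4, p), (s, b, 4, y)}
Apply σ_{F ≠ 29}; surviving tuples: {(c, k, 9, p), (c, k, 9, r), (c, k, 9, u), (c, v, 38, p), (c, v, 38, r), (c, v, 38, u), (r, s, 13, d), (r, u, 30, d), (r, y, 21, d), (r, y, 28, d), (s, b, 4, p), (s, b, 4, y)}
Projecting to A, F (5 duplicate(s) eliminated): {(b, 4), (k, 9), (s, 13), (u, 30), (v, 38), (y, 21), (y, 28)}
Set difference of the two operands is {(b, 4), (s, 13), (u, 30), (v, 38), (y, 21)}.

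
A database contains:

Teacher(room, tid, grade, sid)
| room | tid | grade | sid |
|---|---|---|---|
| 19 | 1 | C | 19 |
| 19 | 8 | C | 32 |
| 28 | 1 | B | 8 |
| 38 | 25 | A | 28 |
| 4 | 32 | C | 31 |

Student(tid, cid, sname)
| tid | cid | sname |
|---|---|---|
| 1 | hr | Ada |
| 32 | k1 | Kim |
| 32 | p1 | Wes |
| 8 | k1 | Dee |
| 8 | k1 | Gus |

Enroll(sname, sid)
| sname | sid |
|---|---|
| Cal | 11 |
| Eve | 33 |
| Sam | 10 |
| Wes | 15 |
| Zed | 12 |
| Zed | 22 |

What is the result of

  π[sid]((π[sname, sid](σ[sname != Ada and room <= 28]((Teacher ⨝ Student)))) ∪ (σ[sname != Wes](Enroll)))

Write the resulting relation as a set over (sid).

{10, 11, 12, 22, 31, 32, 33}

Joining Teacher and Student on tid yields {(19, 1, C, 19, hr, Ada), (19, 8, C, 32, k1, Dee), (19, 8, C, 32, k1, Gus), (28, 1, B, 8, hr, Ada), (4, 32, C, 31, k1, Kim), (4, 32, C, 31, p1, Wes)}.
Selection sname != Ada and room <= 28: {(19, 8, C, 32, k1, Dee), (19, 8, C, 32, k1, Gus), (4, 32, C, 31, k1, Kim), (4, 32, C, 31, p1, Wes)}
Projecting to sname, sid: {(Dee, 32), (Gus, 32), (Kim, 31), (Wes, 31)}
Selection sname != Wes: {(Cal, 11), (Eve, 33), (Sam, 10), (Zed, 12), (Zed, 22)}
Set union of the two operands is {(Cal, 11), (Dee, 32), (Eve, 33), (Gus, 32), (Kim, 31), (Sam, 10), (Wes, 31), (Zed, 12), (Zed, 22)}.
Projecting to sid (2 duplicate(s) eliminated): {10, 11, 12, 22, 31, 32, 33}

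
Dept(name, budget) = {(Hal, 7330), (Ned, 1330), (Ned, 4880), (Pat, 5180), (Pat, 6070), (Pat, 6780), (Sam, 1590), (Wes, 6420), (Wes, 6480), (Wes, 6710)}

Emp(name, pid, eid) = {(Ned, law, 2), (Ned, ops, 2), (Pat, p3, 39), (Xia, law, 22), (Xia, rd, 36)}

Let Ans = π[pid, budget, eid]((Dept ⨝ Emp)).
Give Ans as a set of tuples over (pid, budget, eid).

{(law, 1330, 2), (law, 4880, 2), (ops, 1330, 2), (ops, 4880, 2), (p3, 5180, 39), (p3, 6070, 39), (p3, 6780, 39)}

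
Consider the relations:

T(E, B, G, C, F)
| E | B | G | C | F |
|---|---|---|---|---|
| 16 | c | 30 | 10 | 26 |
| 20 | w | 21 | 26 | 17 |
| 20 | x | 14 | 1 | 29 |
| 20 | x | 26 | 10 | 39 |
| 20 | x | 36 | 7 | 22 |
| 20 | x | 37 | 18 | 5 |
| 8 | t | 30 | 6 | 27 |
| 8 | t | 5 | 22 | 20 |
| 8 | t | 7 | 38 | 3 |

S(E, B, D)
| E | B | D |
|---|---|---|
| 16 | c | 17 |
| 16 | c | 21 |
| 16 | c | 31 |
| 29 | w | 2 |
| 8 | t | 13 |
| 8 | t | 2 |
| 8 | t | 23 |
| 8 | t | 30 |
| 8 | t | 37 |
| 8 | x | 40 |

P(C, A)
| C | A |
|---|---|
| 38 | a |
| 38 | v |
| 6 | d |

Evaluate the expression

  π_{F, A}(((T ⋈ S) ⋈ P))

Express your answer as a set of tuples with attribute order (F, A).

T ⋈ S (natural join on E, B): {(16, c, 30, 10, 26, 17), (16, c, 30, 10, 26, 21), (16, c, 30, 10, 26, 31), (8, t, 30, 6, 27, 13), (8, t, 30, 6, 27, 2), (8, t, 30, 6, 27, 23), (8, t, 30, 6, 27, 30), (8, t, 30, 6, 27, 37), (8, t, 5, 22, 20, 13), (8, t, 5, 22, 20, 2), (8, t, 5, 22, 20, 23), (8, t, 5, 22, 20, 30), (8, t, 5, 22, 20, 37), (8, t, 7, 38, 3, 13), (8, t, 7, 38, 3, 2), (8, t, 7, 38, 3, 23), (8, t, 7, 38, 3, 30), (8, t, 7, 38, 3, 37)}
(T ⋈ S) ⋈ P (natural join on C): {(8, t, 30, 6, 27, 13, d), (8, t, 30, 6, 27, 2, d), (8, t, 30, 6, 27, 23, d), (8, t, 30, 6, 27, 30, d), (8, t, 30, 6, 27, 37, d), (8, t, 7, 38, 3, 13, a), (8, t, 7, 38, 3, 13, v), (8, t, 7, 38, 3, 2, a), (8, t, 7, 38, 3, 2, v), (8, t, 7, 38, 3, 23, a), (8, t, 7, 38, 3, 23, v), (8, t, 7, 38, 3, 30, a), (8, t, 7, 38, 3, 30, v), (8, t, 7, 38, 3, 37, a), (8, t, 7, 38, 3, 37, v)}
π_{F, A} gives {(27, d), (3, a), (3, v)} (12 duplicate(s) eliminated).

{(27, d), (3, a), (3, v)}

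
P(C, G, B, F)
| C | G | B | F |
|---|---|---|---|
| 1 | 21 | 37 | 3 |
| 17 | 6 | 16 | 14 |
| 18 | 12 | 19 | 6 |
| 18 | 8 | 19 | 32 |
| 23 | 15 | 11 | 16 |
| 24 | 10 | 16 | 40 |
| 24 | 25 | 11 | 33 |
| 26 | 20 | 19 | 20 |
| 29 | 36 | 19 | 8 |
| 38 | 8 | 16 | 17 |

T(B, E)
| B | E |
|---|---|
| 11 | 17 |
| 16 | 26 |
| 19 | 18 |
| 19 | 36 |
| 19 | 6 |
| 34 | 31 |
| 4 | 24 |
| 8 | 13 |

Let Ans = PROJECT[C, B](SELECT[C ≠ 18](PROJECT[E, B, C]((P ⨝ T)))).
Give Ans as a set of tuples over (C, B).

{(17, 16), (23, 11), (24, 11), (24, 16), (26, 19), (29, 19), (38, 16)}

Natural join on B: {(17, 6, 16, 14, 26), (18, 12, 19, 6, 18), (18, 12, 19, 6, 36), (18, 12, 19, 6, 6), (18, 8, 19, 32, 18), (18, 8, 19, 32, 36), (18, 8, 19, 32, 6), (23, 15, 11, 16, 17), (24, 10, 16, 40, 26), (24, 25, 11, 33, 17), (26, 20, 19, 20, 18), (26, 20, 19, 20, 36), (26, 20, 19, 20, 6), (29, 36, 19, 8, 18), (29, 36, 19, 8, 36), (29, 36, 19, 8, 6), (38, 8, 16, 17, 26)}
Projecting to E, B, C (3 duplicate(s) eliminated): {(17, 11, 23), (17, 11, 24), (18, 19, 18), (18, 19, 26), (18, 19, 29), (26, 16, 17), (26, 16, 24), (26, 16, 38), (36, 19, 18), (36, 19, 26), (36, 19, 29), (6, 19, 18), (6, 19, 26), (6, 19, 29)}
Apply σ_{C ≠ 18}; surviving tuples: {(17, 11, 23), (17, 11, 24), (18, 19, 26), (18, 19, 29), (26, 16, 17), (26, 16, 24), (26, 16, 38), (36, 19, 26), (36, 19, 29), (6, 19, 26), (6, 19, 29)}
Projecting to C, B (4 duplicate(s) eliminated): {(17, 16), (23, 11), (24, 11), (24, 16), (26, 19), (29, 19), (38, 16)}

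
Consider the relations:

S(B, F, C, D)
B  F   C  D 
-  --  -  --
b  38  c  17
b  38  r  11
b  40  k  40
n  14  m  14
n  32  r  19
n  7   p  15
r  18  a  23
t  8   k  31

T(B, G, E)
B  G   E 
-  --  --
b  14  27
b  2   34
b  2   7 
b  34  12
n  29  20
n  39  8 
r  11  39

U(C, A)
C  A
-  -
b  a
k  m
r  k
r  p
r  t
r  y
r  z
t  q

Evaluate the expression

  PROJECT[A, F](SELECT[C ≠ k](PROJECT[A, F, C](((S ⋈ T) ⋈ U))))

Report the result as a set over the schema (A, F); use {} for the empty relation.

{(k, 32), (k, 38), (p, 32), (p, 38), (t, 32), (t, 38), (y, 32), (y, 38), (z, 32), (z, 38)}

Joining S and T on B yields {(b, 38, c, 17, 14, 27), (b, 38, c, 17, 2, 34), (b, 38, c, 17, 2, 7), (b, 38, c, 17, 34, 12), (b, 38, r, 11, 14, 27), (b, 38, r, 11, 2, 34), (b, 38, r, 11, 2, 7), (b, 38, r, 11, 34, 12), (b, 40, k, 40, 14, 27), (b, 40, k, 40, 2, 34), (b, 40, k, 40, 2, 7), (b, 40, k, 40, 34, 12), (n, 14, m, 14, 29, 20), (n, 14, m, 14, 39, 8), (n, 32, r, 19, 29, 20), (n, 32, r, 19, 39, 8), (n, 7, p, 15, 29, 20), (n, 7, p, 15, 39, 8), (r, 18, a, 23, 11, 39)}.
Joining (S ⋈ T) and U on C yields {(b, 38, r, 11, 14, 27, k), (b, 38, r, 11, 14, 27, p), (b, 38, r, 11, 14, 27, t), (b, 38, r, 11, 14, 27, y), (b, 38, r, 11, 14, 27, z), (b, 38, r, 11, 2, 34, k), (b, 38, r, 11, 2, 34, p), (b, 38, r, 11, 2, 34, t), (b, 38, r, 11, 2, 34, y), (b, 38, r, 11, 2, 34, z), (b, 38, r, 11, 2, 7, k), (b, 38, r, 11, 2, 7, p), (b, 38, r, 11, 2, 7, t), (b, 38, r, 11, 2, 7, y), (b, 38, r, 11, 2, 7, z), (b, 38, r, 11, 34, 12, k), (b, 38, r, 11, 34, 12, p), (b, 38, r, 11, 34, 12, t), (b, 38, r, 11, 34, 12, y), (b, 38, r, 11, 34, 12, z), (b, 40, k, 40, 14, 27, m), (b, 40, k, 40, 2, 34, m), (b, 40, k, 40, 2, 7, m), (b, 40, k, 40, 34, 12, m), (n, 32, r, 19, 29, 20, k), (n, 32, r, 19, 29, 20, p), (n, 32, r, 19, 29, 20, t), (n, 32, r, 19, 29, 20, y), (n, 32, r, 19, 29, 20, z), (n, 32, r, 19, 39, 8, k), (n, 32, r, 19, 39, 8, p), (n, 32, r, 19, 39, 8, t), (n, 32, r, 19, 39, 8, y), (n, 32, r, 19, 39, 8, z)}.
Projecting to A, F, C (23 duplicate(s) eliminated): {(k, 32, r), (k, 38, r), (m, 40, k), (p, 32, r), (p, 38, r), (t, 32, r), (t, 38, r), (y, 32, r), (y, 38, r), (z, 32, r), (z, 38, r)}
σ[C ≠ k]: keep tuples satisfying C ≠ k → {(k, 32, r), (k, 38, r), (p, 32, r), (p, 38, r), (t, 32, r), (t, 38, r), (y, 32, r), (y, 38, r), (z, 32, r), (z, 38, r)}
Projecting to A, F: {(k, 32), (k, 38), (p, 32), (p, 38), (t, 32), (t, 38), (y, 32), (y, 38), (z, 32), (z, 38)}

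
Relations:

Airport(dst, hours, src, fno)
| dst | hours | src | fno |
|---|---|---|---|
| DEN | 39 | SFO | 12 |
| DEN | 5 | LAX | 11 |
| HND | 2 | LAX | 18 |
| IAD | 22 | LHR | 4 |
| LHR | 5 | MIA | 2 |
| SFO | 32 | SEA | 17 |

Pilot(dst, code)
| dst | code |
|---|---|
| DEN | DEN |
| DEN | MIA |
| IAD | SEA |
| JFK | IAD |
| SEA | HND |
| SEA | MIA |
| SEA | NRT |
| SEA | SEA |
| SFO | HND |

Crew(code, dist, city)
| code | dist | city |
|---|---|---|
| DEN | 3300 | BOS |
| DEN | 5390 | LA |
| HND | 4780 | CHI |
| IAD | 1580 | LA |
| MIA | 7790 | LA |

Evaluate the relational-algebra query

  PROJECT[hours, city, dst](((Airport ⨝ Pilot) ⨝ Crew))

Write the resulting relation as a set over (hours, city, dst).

Airport ⋈ Pilot (natural join on dst): {(DEN, 39, SFO, 12, DEN), (DEN, 39, SFO, 12, MIA), (DEN, 5, LAX, 11, DEN), (DEN, 5, LAX, 11, MIA), (IAD, 22, LHR, 4, SEA), (SFO, 32, SEA, 17, HND)}
(Airport ⨝ Pilot) ⋈ Crew (natural join on code): {(DEN, 39, SFO, 12, DEN, 3300, BOS), (DEN, 39, SFO, 12, DEN, 5390, LA), (DEN, 39, SFO, 12, MIA, 7790, LA), (DEN, 5, LAX, 11, DEN, 3300, BOS), (DEN, 5, LAX, 11, DEN, 5390, LA), (DEN, 5, LAX, 11, MIA, 7790, LA), (SFO, 32, SEA, 17, HND, 4780, CHI)}
Projecting to hours, city, dst (2 duplicate(s) eliminated): {(32, CHI, SFO), (39, BOS, DEN), (39, LA, DEN), (5, BOS, DEN), (5, LA, DEN)}

{(32, CHI, SFO), (39, BOS, DEN), (39, LA, DEN), (5, BOS, DEN), (5, LA, DEN)}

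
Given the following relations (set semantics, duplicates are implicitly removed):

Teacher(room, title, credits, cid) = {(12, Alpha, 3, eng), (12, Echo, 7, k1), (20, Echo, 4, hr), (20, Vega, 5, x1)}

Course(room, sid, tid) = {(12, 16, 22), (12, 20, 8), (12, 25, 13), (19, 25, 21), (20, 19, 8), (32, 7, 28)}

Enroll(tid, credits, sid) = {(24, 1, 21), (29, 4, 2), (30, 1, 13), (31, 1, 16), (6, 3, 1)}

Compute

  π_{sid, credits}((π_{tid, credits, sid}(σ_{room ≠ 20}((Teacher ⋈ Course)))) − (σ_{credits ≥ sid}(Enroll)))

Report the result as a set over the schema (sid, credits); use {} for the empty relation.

{(16, 3), (16, 7), (20, 3), (20, 7), (25, 3), (25, 7)}

Natural join on room: {(12, Alpha, 3, eng, 16, 22), (12, Alpha, 3, eng, 20, 8), (12, Alpha, 3, eng, 25, 13), (12, Echo, 7, k1, 16, 22), (12, Echo, 7, k1, 20, 8), (12, Echo, 7, k1, 25, 13), (20, Echo, 4, hr, 19, 8), (20, Vega, 5, x1, 19, 8)}
Selection room ≠ 20: {(12, Alpha, 3, eng, 16, 22), (12, Alpha, 3, eng, 20, 8), (12, Alpha, 3, eng, 25, 13), (12, Echo, 7, k1, 16, 22), (12, Echo, 7, k1, 20, 8), (12, Echo, 7, k1, 25, 13)}
Keep only column(s) tid, credits, sid: {(13, 3, 25), (13, 7, 25), (22, 3, 16), (22, 7, 16), (8, 3, 20), (8, 7, 20)}
Selection credits ≥ sid: {(29, 4, 2), (6, 3, 1)}
Difference: {(13, 3, 25), (13, 7, 25), (22, 3, 16), (22, 7, 16), (8, 3, 20), (8, 7, 20)} with {(29, 4, 2), (6, 3, 1)} → {(13, 3, 25), (13, 7, 25), (22, 3, 16), (22, 7, 16), (8, 3, 20), (8, 7, 20)}
Keep only column(s) sid, credits: {(16, 3), (16, 7), (20, 3), (20, 7), (25, 3), (25, 7)}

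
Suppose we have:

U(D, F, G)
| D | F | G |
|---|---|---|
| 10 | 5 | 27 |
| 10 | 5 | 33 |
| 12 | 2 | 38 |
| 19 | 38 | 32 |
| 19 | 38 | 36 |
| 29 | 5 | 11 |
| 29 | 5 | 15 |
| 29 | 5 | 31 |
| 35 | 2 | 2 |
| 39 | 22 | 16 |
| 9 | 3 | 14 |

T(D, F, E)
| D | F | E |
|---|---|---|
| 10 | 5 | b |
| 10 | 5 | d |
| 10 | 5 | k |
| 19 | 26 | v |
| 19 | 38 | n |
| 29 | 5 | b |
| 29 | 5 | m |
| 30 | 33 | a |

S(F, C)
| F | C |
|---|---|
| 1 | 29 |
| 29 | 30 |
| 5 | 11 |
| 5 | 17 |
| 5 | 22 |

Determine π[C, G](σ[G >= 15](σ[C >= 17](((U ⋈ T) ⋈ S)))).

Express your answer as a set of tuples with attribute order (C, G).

{(17, 15), (17, 27), (17, 31), (17, 33), (22, 15), (22, 27), (22, 31), (22, 33)}

Natural join on D, F: {(10, 5, 27, b), (10, 5, 27, d), (10, 5, 27, k), (10, 5, 33, b), (10, 5, 33, d), (10, 5, 33, k), (19, 38, 32, n), (19, 38, 36, n), (29, 5, 11, b), (29, 5, 11, m), (29, 5, 15, b), (29, 5, 15, m), (29, 5, 31, b), (29, 5, 31, m)}
Natural join on F: {(10, 5, 27, b, 11), (10, 5, 27, b, 17), (10, 5, 27, b, 22), (10, 5, 27, d, 11), (10, 5, 27, d, 17), (10, 5, 27, d, 22), (10, 5, 27, k, 11), (10, 5, 27, k, 17), (10, 5, 27, k, 22), (10, 5, 33, b, 11), (10, 5, 33, b, 17), (10, 5, 33, b, 22), (10, 5, 33, d, 11), (10, 5, 33, d, 17), (10, 5, 33, d, 22), (10, 5, 33, k, 11), (10, 5, 33, k, 17), (10, 5, 33, k, 22), (29, 5, 11, b, 11), (29, 5, 11, b, 17), (29, 5, 11, b, 22), (29, 5, 11, m, 11), (29, 5, 11, m, 17), (29, 5, 11, m, 22), (29, 5, 15, b, 11), (29, 5, 15, b, 17), (29, 5, 15, b, 22), (29, 5, 15, m, 11), (29, 5, 15, m, 17), (29, 5, 15, m, 22), (29, 5, 31, b, 11), (29, 5, 31, b, 17), (29, 5, 31, b, 22), (29, 5, 31, m, 11), (29, 5, 31, m, 17), (29, 5, 31, m, 22)}
Apply σ_{C >= 17}; surviving tuples: {(10, 5, 27, b, 17), (10, 5, 27, b, 22), (10, 5, 27, d, 17), (10, 5, 27, d, 22), (10, 5, 27, k, 17), (10, 5, 27, k, 22), (10, 5, 33, b, 17), (10, 5, 33, b, 22), (10, 5, 33, d, 17), (10, 5, 33, d, 22), (10, 5, 33, k, 17), (10, 5, 33, k, 22), (29, 5, 11, b, 17), (29, 5, 11, b, 22), (29, 5, 11, m, 17), (29, 5, 11, m, 22), (29, 5, 15, b, 17), (29, 5, 15, b, 22), (29, 5, 15, m, 17), (29, 5, 15, m, 22), (29, 5, 31, b, 17), (29, 5, 31, b, 22), (29, 5, 31, m, 17), (29, 5, 31, m, 22)}
Apply σ_{G >= 15}; surviving tuples: {(10, 5, 27, b, 17), (10, 5, 27, b, 22), (10, 5, 27, d, 17), (10, 5, 27, d, 22), (10, 5, 27, k, 17), (10, 5, 27, k, 22), (10, 5, 33, b, 17), (10, 5, 33, b, 22), (10, 5, 33, d, 17), (10, 5, 33, d, 22), (10, 5, 33, k, 17), (10, 5, 33, k, 22), (29, 5, 15, b, 17), (29, 5, 15, b, 22), (29, 5, 15, m, 17), (29, 5, 15, m, 22), (29, 5, 31, b, 17), (29, 5, 31, b, 22), (29, 5, 31, m, 17), (29, 5, 31, m, 22)}
Projecting to C, G (12 duplicate(s) eliminated): {(17, 15), (17, 27), (17, 31), (17, 33), (22, 15), (22, 27), (22, 31), (22, 33)}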